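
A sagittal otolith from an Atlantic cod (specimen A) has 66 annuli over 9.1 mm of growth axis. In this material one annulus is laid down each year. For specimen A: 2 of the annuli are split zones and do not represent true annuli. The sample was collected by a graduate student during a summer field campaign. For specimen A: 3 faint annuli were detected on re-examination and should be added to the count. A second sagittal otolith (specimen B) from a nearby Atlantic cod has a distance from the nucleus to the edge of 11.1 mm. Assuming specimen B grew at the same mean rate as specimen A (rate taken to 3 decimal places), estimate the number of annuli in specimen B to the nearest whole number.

82 annuli

Specimen A: correcting the raw count gives 66 − 2 + 3 = 67 true annuli.
A: 9.1 mm over 67 years gives 9.1 / 67 ≈ 0.136 mm per year.
For B, 11.1 / 0.136 = 81.62 years ≈ 82 annuli.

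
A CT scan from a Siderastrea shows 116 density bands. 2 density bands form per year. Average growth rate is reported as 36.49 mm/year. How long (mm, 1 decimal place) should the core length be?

With 2 density bands per year, 116 / 2 = 58 years.
Predicted length = 36.49 mm/year × 58 years = 2116.4 mm.

2116.4 mm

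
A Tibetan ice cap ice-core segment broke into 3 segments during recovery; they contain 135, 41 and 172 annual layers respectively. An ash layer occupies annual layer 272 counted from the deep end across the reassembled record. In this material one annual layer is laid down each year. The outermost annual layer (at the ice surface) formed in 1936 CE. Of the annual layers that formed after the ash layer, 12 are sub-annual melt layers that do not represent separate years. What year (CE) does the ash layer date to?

Total annual layers = 135 + 41 + 172 = 348.
348 − 272 = 76 annual layers lie beyond the ash layer toward the ice surface.
Excluding 12 false annual layers: 76 − 12 = 64.
1936 − 64 = 1872 CE.

1872 CE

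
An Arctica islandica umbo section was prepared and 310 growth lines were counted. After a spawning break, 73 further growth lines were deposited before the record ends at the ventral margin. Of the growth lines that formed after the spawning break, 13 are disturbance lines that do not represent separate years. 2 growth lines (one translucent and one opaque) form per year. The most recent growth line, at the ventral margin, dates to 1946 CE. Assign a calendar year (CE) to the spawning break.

1916 CE

There are 73 growth lines younger than the spawning break.
Excluding 13 false growth lines: 73 − 13 = 60.
With 2 growth lines per year, 60 / 2 = 30 years.
The growth line at the ventral margin is 1946 CE, so the spawning break dates to 1946 − 30 = 1916 CE.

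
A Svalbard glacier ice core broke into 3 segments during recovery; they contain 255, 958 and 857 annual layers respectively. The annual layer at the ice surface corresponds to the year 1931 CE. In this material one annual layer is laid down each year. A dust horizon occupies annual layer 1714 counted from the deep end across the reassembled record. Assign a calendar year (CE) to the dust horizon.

1575 CE

Total annual layers = 255 + 958 + 857 = 2070.
2070 − 1714 = 356 annual layers lie beyond the dust horizon toward the ice surface.
Counting back 356 years from 1931 CE places the dust horizon in 1931 − 356 = 1575 CE.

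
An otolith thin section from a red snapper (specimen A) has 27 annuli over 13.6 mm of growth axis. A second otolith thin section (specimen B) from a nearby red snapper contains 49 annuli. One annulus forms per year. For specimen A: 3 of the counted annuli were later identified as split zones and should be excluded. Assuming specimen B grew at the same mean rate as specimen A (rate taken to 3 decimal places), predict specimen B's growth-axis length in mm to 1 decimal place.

Specimen A: after corrections the count is 27 − 3 = 24 annuli.
A: Mean rate = 13.6 mm / 24 years ≈ 0.567 mm/year.
For B, 0.567 mm/year × 49 years = 27.8 mm.

27.8 mm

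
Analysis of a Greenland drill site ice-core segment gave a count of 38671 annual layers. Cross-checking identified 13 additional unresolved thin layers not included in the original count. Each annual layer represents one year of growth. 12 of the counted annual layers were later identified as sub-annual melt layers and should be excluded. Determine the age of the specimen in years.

Adjusted count: 38671 − 12 + 13 = 38672 annual layers.
At one annual layer per year, that is 38672 years.

38672 years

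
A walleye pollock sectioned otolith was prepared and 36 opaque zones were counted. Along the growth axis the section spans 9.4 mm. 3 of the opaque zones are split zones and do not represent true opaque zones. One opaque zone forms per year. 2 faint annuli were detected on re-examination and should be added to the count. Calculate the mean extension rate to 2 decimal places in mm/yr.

0.27 mm/yr

Adjusted count: 36 − 3 + 2 = 35 opaque zones.
9.4 mm over 35 years gives 9.4 / 35 ≈ 0.27 mm/yr.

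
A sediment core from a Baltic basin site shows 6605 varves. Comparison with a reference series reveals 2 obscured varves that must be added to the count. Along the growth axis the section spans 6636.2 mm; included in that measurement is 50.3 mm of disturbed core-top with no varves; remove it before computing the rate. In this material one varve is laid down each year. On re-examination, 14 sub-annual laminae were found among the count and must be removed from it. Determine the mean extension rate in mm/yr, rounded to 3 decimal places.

0.999 mm/yr

True varve count = 6605 − 14 + 2 = 6593.
The growth record spans 6636.2 − 50.3 = 6585.9 mm.
Extension rate ≈ 6585.9 / 6593 = 0.999 mm/yr.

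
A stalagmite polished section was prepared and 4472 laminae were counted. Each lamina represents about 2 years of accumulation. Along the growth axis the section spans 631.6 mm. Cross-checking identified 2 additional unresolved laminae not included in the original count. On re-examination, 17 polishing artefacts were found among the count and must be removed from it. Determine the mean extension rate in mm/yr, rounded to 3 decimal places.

True lamina count = 4472 − 17 + 2 = 4457.
4457 laminae at 2 years each span 4457 × 2 = 8914 years.
Extension rate ≈ 631.6 / 8914 = 0.071 mm/yr.

0.071 mm/yr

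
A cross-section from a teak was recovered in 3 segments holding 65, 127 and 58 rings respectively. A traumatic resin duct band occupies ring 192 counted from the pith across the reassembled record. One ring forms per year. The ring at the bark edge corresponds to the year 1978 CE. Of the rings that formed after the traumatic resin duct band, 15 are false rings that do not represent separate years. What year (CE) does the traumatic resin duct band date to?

1935 CE

Total rings = 65 + 127 + 58 = 250.
The traumatic resin duct band sits at ring 192 from the pith, so 250 − 192 = 58 rings formed after it.
Removing the 15 false rings leaves 58 − 15 = 43 true rings beyond the traumatic resin duct band.
Counting back 43 years from 1978 CE places the traumatic resin duct band in 1978 − 43 = 1935 CE.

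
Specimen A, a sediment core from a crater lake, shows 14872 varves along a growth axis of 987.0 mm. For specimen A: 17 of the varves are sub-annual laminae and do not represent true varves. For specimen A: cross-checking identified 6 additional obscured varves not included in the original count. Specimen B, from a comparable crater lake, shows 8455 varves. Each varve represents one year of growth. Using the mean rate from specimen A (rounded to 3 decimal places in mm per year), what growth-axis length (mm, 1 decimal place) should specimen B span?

Specimen A: true varve count = 14872 − 17 + 6 = 14861.
A: 987.0 mm over 14861 years gives 987.0 / 14861 ≈ 0.066 mm per year.
Length of B = 0.066 × 8455 = 558.0 mm.

558.0 mm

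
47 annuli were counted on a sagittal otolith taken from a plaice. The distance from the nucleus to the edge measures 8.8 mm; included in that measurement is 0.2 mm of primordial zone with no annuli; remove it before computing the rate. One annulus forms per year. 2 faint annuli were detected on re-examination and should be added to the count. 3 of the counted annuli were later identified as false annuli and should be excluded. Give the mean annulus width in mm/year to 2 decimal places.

0.19 mm/year

True annulus count = 47 − 3 + 2 = 46.
Removing the 0.2 mm offcut leaves 8.8 − 0.2 = 8.6 mm.
Extension rate ≈ 8.6 / 46 = 0.19 mm/year.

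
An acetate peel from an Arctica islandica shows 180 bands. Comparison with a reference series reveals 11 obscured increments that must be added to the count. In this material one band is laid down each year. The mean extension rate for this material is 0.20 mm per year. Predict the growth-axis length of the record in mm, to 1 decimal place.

38.2 mm

True band count = 180 + 11 = 191.
Length ≈ 0.20 × 191 = 38.2 mm.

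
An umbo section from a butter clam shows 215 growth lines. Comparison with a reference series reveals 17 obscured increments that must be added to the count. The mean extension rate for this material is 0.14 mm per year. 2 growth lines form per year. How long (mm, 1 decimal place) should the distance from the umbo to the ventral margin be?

Correcting the raw count gives 215 + 17 = 232 true growth lines.
232 growth lines at 2 per year is 232 / 2 = 116 years.
Length ≈ 0.14 × 116 = 16.2 mm.

16.2 mm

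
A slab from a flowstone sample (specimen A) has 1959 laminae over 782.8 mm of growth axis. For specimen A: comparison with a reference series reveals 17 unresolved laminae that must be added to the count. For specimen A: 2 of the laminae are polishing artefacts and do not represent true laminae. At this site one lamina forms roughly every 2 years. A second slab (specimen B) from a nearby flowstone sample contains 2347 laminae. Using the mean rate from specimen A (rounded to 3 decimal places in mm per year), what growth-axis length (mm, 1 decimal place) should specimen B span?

Specimen A: adjusted count: 1959 − 2 + 17 = 1974 laminae.
Specimen A: 1974 laminae at 2 years each span 1974 × 2 = 3948 years.
A: Extension rate ≈ 782.8 / 3948 = 0.198 mm/yr.
Specimen B: at 2 years per lamina, 2347 × 2 = 4694 years. Length of B = 0.198 × 4694 = 929.4 mm.

929.4 mm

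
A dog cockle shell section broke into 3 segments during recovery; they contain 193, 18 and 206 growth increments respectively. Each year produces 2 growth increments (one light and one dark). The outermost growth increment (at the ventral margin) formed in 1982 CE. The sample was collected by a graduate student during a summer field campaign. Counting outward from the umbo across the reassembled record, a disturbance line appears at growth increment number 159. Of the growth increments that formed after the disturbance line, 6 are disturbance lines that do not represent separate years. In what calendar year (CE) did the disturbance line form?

1856 CE

Total growth increments = 193 + 18 + 206 = 417.
The disturbance line sits at growth increment 159 from the umbo, so 417 − 159 = 258 growth increments formed after it.
258 − 6 false = 252 true growth increments after the disturbance line.
With 2 growth increments per year, 252 / 2 = 126 years.
Counting back 126 years from 1982 CE places the disturbance line in 1982 − 126 = 1856 CE.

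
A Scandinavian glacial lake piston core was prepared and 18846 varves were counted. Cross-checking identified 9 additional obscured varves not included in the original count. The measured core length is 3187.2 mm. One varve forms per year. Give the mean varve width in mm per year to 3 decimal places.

0.169 mm per year

Adjusted count: 18846 + 9 = 18855 varves.
Extension rate ≈ 3187.2 / 18855 = 0.169 mm per year.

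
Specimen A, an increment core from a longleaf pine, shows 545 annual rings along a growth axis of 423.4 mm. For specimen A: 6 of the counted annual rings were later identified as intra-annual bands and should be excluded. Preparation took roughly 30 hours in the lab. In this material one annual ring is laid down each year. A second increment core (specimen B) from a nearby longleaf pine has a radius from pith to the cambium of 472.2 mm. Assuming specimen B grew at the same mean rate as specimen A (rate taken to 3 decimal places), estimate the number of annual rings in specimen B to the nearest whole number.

601 annual rings

Specimen A: adjusted count: 545 − 6 = 539 annual rings.
A: 423.4 mm over 539 years gives 423.4 / 539 ≈ 0.786 mm/year.
B spans 472.2 / 0.786 = 600.76 years ≈ 601 annual rings.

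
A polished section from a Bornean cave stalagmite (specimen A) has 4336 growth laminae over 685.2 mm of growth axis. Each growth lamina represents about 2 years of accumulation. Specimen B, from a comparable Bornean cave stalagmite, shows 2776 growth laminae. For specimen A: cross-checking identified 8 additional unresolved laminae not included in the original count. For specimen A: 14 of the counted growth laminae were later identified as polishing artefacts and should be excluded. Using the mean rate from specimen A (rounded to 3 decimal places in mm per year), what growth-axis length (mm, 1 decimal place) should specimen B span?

438.6 mm

Specimen A: after corrections the count is 4336 − 14 + 8 = 4330 growth laminae.
Specimen A: 4330 growth laminae at 2 years each span 4330 × 2 = 8660 years.
A: 685.2 mm over 8660 years gives 685.2 / 8660 ≈ 0.079 mm/year.
Specimen B: multiplying by 2 years per growth lamina: 2776 × 2 = 5552 years. For B, 0.079 mm/year × 5552 years = 438.6 mm.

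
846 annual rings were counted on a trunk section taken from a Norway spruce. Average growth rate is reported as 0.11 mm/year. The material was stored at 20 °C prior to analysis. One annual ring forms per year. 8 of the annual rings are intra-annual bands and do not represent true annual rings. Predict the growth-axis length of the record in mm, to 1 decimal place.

Adjusted count: 846 − 8 = 838 annual rings.
Predicted length = 0.11 mm/year × 838 years = 92.2 mm.

92.2 mm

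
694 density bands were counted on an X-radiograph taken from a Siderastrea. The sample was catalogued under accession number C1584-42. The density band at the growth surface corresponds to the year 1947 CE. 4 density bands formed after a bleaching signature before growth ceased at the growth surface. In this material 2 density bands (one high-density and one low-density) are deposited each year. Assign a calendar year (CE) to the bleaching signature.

1945 CE

4 density bands post-date the bleaching signature.
With 2 density bands per year, 4 / 2 = 2 years.
1947 − 2 = 1945 CE.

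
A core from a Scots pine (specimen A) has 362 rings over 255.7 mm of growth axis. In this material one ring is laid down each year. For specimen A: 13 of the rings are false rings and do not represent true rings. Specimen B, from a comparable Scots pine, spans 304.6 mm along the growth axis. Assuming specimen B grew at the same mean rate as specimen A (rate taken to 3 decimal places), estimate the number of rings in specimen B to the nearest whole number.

416 rings

Specimen A: after corrections the count is 362 − 13 = 349 rings.
A: Extension rate ≈ 255.7 / 349 = 0.733 mm/year.
B spans 304.6 / 0.733 = 415.55 years ≈ 416 rings.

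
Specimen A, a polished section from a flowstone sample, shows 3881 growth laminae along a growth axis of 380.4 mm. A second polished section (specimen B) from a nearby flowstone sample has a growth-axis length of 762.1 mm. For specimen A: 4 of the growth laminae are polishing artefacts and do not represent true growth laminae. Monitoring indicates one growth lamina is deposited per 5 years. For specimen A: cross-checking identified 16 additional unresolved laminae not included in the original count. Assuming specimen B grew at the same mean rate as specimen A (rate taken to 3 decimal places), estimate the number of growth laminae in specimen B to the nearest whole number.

Specimen A: adjusted count: 3881 − 4 + 16 = 3893 growth laminae.
Specimen A: 3893 growth laminae at 5 years each span 3893 × 5 = 19465 years.
A: Mean rate = 380.4 mm / 19465 years ≈ 0.020 mm/year.
Specimen B: 762.1 mm / 0.020 mm per year = 38105.00 years; at 5 years per growth lamina that is 38105.00 / 5 ≈ 7621 growth laminae.

7621 growth laminae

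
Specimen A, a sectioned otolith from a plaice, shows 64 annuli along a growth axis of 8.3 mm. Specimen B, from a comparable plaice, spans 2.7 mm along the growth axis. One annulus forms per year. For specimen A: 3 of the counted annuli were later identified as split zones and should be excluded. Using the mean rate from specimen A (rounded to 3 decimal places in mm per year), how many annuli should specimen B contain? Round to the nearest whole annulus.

Specimen A: adjusted count: 64 − 3 = 61 annuli.
A: Extension rate ≈ 8.3 / 61 = 0.136 mm/year.
For B, 2.7 / 0.136 = 19.85 years ≈ 20 annuli.

20 annuli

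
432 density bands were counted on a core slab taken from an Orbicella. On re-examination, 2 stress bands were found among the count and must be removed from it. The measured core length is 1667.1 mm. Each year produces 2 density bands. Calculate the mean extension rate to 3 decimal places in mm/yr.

7.754 mm/yr

True density band count = 432 − 2 = 430.
Dividing by 2 density bands per year: 430 / 2 = 215 years.
Mean rate = 1667.1 mm / 215 years ≈ 7.754 mm/yr.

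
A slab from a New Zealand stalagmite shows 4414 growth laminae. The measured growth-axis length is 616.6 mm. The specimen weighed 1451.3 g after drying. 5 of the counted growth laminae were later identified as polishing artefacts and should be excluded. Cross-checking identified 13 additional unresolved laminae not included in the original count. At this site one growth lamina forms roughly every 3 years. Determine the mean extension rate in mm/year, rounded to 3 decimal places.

Correcting the raw count gives 4414 − 5 + 13 = 4422 true growth laminae.
At 3 years per growth lamina, 4422 × 3 = 13266 years.
Mean rate = 616.6 mm / 13266 years ≈ 0.046 mm/year.

0.046 mm/year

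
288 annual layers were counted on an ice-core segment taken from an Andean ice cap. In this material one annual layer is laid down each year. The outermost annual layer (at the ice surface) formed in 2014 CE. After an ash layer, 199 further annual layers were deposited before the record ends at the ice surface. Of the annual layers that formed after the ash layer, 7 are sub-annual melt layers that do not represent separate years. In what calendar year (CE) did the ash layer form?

1822 CE

There are 199 annual layers younger than the ash layer.
Removing the 7 false annual layers leaves 199 − 7 = 192 true annual layers beyond the ash layer.
The annual layer at the ice surface is 2014 CE, so the ash layer dates to 2014 − 192 = 1822 CE.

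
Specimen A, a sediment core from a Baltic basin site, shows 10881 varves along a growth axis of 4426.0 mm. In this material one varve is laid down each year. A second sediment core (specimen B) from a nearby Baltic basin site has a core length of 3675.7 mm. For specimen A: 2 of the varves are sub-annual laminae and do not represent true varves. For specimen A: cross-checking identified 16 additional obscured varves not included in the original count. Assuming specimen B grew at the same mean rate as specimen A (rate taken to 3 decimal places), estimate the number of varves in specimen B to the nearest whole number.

Specimen A: correcting the raw count gives 10881 − 2 + 16 = 10895 true varves.
A: Mean rate = 4426.0 mm / 10895 years ≈ 0.406 mm/yr.
B spans 3675.7 / 0.406 = 9053.45 years ≈ 9053 varves.

9053 varves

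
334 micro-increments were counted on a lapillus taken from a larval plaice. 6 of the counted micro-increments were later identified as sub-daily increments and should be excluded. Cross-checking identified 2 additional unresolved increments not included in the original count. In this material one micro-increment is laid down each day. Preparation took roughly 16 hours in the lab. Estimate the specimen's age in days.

True micro-increment count = 334 − 6 + 2 = 330.
With a one-to-one micro-increment periodicity this is 330 days.

330 days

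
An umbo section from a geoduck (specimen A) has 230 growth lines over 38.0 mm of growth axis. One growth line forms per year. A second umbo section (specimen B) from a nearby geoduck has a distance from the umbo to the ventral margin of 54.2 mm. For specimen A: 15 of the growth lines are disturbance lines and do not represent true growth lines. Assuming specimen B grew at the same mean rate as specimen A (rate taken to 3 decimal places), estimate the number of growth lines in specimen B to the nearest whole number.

Specimen A: after corrections the count is 230 − 15 = 215 growth lines.
A: 38.0 mm over 215 years gives 38.0 / 215 ≈ 0.177 mm per year.
Specimen B: 54.2 mm / 0.177 mm per year = 306.21 years ≈ 306 growth lines.

306 growth lines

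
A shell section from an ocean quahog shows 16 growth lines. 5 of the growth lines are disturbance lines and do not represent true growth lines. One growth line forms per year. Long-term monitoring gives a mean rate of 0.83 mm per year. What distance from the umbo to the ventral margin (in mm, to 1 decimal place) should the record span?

Adjusted count: 16 − 5 = 11 growth lines.
11 years at 0.83 mm/year gives 0.83 × 11 = 9.1 mm.

9.1 mm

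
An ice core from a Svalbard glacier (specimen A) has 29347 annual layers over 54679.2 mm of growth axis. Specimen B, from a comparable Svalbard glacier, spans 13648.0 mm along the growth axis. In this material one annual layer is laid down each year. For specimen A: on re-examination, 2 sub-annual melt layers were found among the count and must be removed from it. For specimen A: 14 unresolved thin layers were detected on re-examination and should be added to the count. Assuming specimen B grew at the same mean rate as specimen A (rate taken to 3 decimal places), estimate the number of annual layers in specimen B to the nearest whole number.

7330 annual layers

Specimen A: true annual layer count = 29347 − 2 + 14 = 29359.
A: 54679.2 mm over 29359 years gives 54679.2 / 29359 ≈ 1.862 mm/yr.
B spans 13648.0 / 1.862 = 7329.75 years ≈ 7330 annual layers.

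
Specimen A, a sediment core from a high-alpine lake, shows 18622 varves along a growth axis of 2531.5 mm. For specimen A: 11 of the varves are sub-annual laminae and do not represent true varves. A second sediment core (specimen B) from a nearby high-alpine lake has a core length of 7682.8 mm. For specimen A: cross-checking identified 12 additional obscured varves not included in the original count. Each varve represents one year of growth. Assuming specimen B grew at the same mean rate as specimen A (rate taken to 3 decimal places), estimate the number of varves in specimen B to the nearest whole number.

56491 varves

Specimen A: true varve count = 18622 − 11 + 12 = 18623.
A: Mean rate = 2531.5 mm / 18623 years ≈ 0.136 mm/yr.
For B, 7682.8 / 0.136 = 56491.18 years ≈ 56491 varves.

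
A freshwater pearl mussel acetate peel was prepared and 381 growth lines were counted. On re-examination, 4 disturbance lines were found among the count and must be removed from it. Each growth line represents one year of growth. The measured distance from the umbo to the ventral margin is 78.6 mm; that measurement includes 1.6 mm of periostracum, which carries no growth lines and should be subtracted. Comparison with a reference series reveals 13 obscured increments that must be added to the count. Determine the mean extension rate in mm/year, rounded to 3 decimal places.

0.197 mm/year

Correcting the raw count gives 381 − 4 + 13 = 390 true growth lines.
Net length = 78.6 − 1.6 = 77.0 mm.
Extension rate ≈ 77.0 / 390 = 0.197 mm/year.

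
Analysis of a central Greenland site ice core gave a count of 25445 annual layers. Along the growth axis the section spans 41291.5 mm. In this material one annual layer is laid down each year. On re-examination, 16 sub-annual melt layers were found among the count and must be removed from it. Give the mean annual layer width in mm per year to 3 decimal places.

1.624 mm per year

Correcting the raw count gives 25445 − 16 = 25429 true annual layers.
41291.5 mm over 25429 years gives 41291.5 / 25429 ≈ 1.624 mm per year.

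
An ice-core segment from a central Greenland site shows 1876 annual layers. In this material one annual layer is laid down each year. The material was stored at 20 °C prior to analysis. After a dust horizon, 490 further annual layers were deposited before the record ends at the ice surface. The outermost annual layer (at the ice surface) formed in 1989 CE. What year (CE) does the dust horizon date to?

1499 CE

490 annual layers post-date the dust horizon.
1989 − 490 = 1499 CE.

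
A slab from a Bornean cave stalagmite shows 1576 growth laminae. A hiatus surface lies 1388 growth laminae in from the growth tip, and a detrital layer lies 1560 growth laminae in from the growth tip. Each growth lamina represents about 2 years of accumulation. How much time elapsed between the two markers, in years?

The two markers are separated by 1560 − 1388 = 172 growth laminae.
At 2 years per growth lamina, 172 × 2 = 344 years.

344 years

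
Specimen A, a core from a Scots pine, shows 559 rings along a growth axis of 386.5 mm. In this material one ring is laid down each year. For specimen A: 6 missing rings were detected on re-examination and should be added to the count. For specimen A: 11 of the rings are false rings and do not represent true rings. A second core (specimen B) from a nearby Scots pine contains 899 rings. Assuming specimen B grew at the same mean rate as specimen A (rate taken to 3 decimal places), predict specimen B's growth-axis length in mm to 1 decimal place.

Specimen A: after corrections the count is 559 − 11 + 6 = 554 rings.
A: Extension rate ≈ 386.5 / 554 = 0.698 mm/year.
Length of B = 0.698 × 899 = 627.5 mm.

627.5 mm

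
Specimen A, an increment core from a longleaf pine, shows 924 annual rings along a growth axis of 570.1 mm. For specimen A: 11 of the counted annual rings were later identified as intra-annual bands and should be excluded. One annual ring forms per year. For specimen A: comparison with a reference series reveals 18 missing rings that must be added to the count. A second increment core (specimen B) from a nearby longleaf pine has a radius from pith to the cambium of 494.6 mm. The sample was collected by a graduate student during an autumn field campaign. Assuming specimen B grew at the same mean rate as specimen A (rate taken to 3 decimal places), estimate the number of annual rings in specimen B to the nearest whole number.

808 annual rings

Specimen A: correcting the raw count gives 924 − 11 + 18 = 931 true annual rings.
A: Extension rate ≈ 570.1 / 931 = 0.612 mm per year.
For B, 494.6 / 0.612 = 808.17 years ≈ 808 annual rings.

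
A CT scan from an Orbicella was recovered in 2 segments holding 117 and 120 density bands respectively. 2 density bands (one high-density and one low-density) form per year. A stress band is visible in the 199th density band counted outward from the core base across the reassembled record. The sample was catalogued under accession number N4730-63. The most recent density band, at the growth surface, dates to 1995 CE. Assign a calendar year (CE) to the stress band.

1976 CE

Total density bands = 117 + 120 = 237.
Between density band 199 and the growth surface there are 237 − 199 = 38 density bands.
Dividing by 2 density bands per year: 38 / 2 = 19 years.
Counting back 19 years from 1995 CE places the stress band in 1995 − 19 = 1976 CE.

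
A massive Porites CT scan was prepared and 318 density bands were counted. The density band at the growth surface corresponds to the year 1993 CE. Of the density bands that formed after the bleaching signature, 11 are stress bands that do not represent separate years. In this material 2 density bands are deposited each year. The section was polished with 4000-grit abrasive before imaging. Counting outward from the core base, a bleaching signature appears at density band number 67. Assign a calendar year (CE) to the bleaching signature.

318 − 67 = 251 density bands lie beyond the bleaching signature toward the growth surface.
251 − 11 false = 240 true density bands after the bleaching signature.
Dividing by 2 density bands per year: 240 / 2 = 120 years.
Counting back 120 years from 1993 CE places the bleaching signature in 1993 − 120 = 1873 CE.

1873 CE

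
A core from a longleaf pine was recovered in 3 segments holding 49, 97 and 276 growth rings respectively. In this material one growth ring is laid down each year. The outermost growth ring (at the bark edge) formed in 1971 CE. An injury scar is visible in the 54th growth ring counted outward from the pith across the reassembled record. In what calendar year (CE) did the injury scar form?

Total growth rings = 49 + 97 + 276 = 422.
The injury scar sits at growth ring 54 from the pith, so 422 − 54 = 368 growth rings formed after it.
The growth ring at the bark edge is 1971 CE, so the injury scar dates to 1971 − 368 = 1603 CE.

1603 CE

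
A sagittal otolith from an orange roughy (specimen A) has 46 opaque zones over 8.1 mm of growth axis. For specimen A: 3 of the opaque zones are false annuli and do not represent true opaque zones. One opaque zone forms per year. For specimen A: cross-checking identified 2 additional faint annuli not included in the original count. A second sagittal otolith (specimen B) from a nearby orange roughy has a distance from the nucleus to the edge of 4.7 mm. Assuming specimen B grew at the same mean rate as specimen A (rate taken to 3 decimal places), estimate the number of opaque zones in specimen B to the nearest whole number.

26 opaque zones

Specimen A: correcting the raw count gives 46 − 3 + 2 = 45 true opaque zones.
A: 8.1 mm over 45 years gives 8.1 / 45 ≈ 0.180 mm/yr.
For B, 4.7 / 0.180 = 26.11 years ≈ 26 opaque zones.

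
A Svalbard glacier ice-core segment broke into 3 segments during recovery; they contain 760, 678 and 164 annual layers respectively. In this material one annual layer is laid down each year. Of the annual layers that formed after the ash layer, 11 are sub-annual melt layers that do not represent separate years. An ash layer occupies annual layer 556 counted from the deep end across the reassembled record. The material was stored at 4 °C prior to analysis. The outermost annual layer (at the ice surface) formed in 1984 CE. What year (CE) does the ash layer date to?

Total annual layers = 760 + 678 + 164 = 1602.
The ash layer sits at annual layer 556 from the deep end, so 1602 − 556 = 1046 annual layers formed after it.
Removing the 11 false annual layers leaves 1046 − 11 = 1035 true annual layers beyond the ash layer.
1984 − 1035 = 949 CE.

949 CE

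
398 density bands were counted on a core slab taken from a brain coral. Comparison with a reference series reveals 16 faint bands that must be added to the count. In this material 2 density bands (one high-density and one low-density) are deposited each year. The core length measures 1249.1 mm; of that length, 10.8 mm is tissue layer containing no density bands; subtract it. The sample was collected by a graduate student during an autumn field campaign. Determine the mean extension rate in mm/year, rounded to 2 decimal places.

5.98 mm/year

After corrections the count is 398 + 16 = 414 density bands.
With 2 density bands per year, 414 / 2 = 207 years.
The growth record spans 1249.1 − 10.8 = 1238.3 mm.
Extension rate ≈ 1238.3 / 207 = 5.98 mm/year.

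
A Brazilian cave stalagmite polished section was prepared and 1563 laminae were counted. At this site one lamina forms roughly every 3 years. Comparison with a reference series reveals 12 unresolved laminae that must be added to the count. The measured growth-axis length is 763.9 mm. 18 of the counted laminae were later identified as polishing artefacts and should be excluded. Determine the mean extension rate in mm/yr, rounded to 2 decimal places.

0.16 mm/yr

Correcting the raw count gives 1563 − 18 + 12 = 1557 true laminae.
1557 laminae at 3 years each span 1557 × 3 = 4671 years.
Extension rate ≈ 763.9 / 4671 = 0.16 mm/yr.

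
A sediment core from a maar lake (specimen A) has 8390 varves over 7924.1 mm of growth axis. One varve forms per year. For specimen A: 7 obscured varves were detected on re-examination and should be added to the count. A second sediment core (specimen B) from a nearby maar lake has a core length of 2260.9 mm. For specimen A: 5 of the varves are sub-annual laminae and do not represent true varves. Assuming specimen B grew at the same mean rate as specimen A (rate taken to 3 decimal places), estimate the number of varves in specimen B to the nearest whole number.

2395 varves

Specimen A: after corrections the count is 8390 − 5 + 7 = 8392 varves.
A: 7924.1 mm over 8392 years gives 7924.1 / 8392 ≈ 0.944 mm/yr.
Specimen B: 2260.9 mm / 0.944 mm per year = 2395.02 years ≈ 2395 varves.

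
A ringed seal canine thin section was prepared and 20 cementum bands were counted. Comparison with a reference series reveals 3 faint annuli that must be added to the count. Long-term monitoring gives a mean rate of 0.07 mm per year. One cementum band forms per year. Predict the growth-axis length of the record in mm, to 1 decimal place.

Correcting the raw count gives 20 + 3 = 23 true cementum bands.
Predicted length = 0.07 mm/year × 23 years = 1.6 mm.

1.6 mm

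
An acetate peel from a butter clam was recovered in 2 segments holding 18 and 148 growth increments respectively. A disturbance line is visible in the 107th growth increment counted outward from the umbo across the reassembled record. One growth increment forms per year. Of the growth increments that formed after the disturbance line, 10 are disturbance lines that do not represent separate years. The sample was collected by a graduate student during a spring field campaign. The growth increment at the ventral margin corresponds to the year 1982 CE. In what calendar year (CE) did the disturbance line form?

1933 CE

Total growth increments = 18 + 148 = 166.
Between growth increment 107 and the ventral margin there are 166 − 107 = 59 growth increments.
Excluding 10 false growth increments: 59 − 10 = 49.
Counting back 49 years from 1982 CE places the disturbance line in 1982 − 49 = 1933 CE.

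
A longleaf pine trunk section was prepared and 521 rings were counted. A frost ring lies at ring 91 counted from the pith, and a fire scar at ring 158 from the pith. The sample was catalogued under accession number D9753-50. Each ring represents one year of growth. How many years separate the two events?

67 yr

The two markers are separated by 158 − 91 = 67 rings.
At one ring per year, 67 years elapsed between them.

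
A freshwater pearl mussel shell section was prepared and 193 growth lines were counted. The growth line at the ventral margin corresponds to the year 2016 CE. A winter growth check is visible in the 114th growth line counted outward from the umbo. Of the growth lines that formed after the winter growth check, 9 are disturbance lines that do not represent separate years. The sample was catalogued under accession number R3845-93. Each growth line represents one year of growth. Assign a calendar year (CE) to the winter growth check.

193 − 114 = 79 growth lines lie beyond the winter growth check toward the ventral margin.
Excluding 9 false growth lines: 79 − 9 = 70.
2016 − 70 = 1946 CE.

1946 CE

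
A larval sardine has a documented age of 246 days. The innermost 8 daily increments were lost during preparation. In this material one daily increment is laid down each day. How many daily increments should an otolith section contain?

At one daily increment per day, 246 days correspond to 246 daily increments.
246 − 8 missed = 238 daily increments expected in the prepared section.

238 daily increments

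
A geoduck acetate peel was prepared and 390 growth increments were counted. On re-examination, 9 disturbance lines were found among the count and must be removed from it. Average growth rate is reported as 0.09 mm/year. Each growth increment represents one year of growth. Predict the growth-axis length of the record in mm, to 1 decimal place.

True growth increment count = 390 − 9 = 381.
Predicted length = 0.09 mm/year × 381 years = 34.3 mm.

34.3 mm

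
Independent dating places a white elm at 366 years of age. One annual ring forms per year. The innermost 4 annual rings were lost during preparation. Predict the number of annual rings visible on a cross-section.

One annual ring per year gives 366 annual rings over 366 years.
Subtracting the 4 annual rings not captured gives 366 − 4 = 362 annual rings in the record.

362 annual rings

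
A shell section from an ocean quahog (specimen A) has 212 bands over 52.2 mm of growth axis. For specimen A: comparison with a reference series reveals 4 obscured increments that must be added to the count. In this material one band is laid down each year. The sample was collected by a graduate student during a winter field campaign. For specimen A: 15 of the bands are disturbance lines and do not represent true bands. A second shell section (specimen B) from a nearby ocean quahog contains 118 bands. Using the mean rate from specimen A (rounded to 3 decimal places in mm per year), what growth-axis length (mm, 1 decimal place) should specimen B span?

Specimen A: adjusted count: 212 − 15 + 4 = 201 bands.
A: Mean rate = 52.2 mm / 201 years ≈ 0.260 mm per year.
For B, 0.260 mm/year × 118 years = 30.7 mm.

30.7 mm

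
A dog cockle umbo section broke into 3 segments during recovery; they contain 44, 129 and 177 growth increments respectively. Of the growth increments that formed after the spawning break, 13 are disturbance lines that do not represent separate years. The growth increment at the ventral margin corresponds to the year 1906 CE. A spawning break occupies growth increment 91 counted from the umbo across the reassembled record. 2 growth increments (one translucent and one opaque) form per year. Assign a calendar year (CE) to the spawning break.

1783 CE

Total growth increments = 44 + 129 + 177 = 350.
Between growth increment 91 and the ventral margin there are 350 − 91 = 259 growth increments.
Removing the 13 false growth increments leaves 259 − 13 = 246 true growth increments beyond the spawning break.
246 growth increments at 2 per year is 246 / 2 = 123 years.
1906 − 123 = 1783 CE.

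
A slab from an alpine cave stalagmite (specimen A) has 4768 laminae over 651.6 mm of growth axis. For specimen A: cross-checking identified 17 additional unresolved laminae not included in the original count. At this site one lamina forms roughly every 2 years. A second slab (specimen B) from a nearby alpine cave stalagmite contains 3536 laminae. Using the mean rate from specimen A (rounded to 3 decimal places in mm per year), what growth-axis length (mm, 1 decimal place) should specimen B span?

Specimen A: true lamina count = 4768 + 17 = 4785.
Specimen A: multiplying by 2 years per lamina: 4785 × 2 = 9570 years.
A: 651.6 mm over 9570 years gives 651.6 / 9570 ≈ 0.068 mm per year.
Specimen B: at 2 years per lamina, 3536 × 2 = 7072 years. For B, 0.068 mm/year × 7072 years = 480.9 mm.

480.9 mm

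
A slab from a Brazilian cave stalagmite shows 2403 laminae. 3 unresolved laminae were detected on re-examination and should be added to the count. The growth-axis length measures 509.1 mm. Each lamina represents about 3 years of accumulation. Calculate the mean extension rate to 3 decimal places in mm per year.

True lamina count = 2403 + 3 = 2406.
2406 laminae at 3 years each span 2406 × 3 = 7218 years.
Mean rate = 509.1 mm / 7218 years ≈ 0.071 mm per year.

0.071 mm per year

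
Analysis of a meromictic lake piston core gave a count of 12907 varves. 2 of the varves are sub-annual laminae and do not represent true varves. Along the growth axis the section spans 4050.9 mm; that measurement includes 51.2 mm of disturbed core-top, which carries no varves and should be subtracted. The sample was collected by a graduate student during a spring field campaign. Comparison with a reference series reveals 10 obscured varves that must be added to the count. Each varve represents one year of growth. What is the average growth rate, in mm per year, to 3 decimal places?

0.310 mm per year

Correcting the raw count gives 12907 − 2 + 10 = 12915 true varves.
Net length = 4050.9 − 51.2 = 3999.7 mm.
Mean rate = 3999.7 mm / 12915 years ≈ 0.310 mm per year.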